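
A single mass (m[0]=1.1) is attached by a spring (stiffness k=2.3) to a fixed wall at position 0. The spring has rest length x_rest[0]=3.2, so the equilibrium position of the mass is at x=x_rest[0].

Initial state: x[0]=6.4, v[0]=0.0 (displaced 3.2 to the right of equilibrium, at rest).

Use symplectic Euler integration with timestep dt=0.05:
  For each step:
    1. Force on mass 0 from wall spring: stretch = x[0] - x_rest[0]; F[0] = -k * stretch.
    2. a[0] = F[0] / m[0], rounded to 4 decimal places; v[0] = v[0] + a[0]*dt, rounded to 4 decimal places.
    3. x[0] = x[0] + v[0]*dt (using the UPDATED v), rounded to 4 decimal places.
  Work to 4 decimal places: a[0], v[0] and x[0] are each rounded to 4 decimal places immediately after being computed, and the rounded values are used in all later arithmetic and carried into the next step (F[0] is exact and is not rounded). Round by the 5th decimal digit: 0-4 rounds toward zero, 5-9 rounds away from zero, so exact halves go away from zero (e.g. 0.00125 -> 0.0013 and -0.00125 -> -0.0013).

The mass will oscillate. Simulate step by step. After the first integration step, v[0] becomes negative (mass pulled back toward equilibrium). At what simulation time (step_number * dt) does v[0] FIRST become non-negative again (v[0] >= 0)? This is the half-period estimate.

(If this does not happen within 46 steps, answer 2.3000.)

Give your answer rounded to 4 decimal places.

Answer: 2.2000

Derivation:
Step 0: x=[6.4000] v=[0.0000]
Step 1: x=[6.3833] v=[-0.3345]
Step 2: x=[6.3499] v=[-0.6673]
Step 3: x=[6.3001] v=[-0.9966]
Step 4: x=[6.2341] v=[-1.3207]
Step 5: x=[6.1522] v=[-1.6379]
Step 6: x=[6.0549] v=[-1.9465]
Step 7: x=[5.9427] v=[-2.2450]
Step 8: x=[5.8161] v=[-2.5317]
Step 9: x=[5.6758] v=[-2.8052]
Step 10: x=[5.5226] v=[-3.0640]
Step 11: x=[5.3573] v=[-3.3068]
Step 12: x=[5.1807] v=[-3.5323]
Step 13: x=[4.9937] v=[-3.7394]
Step 14: x=[4.7974] v=[-3.9269]
Step 15: x=[4.5927] v=[-4.0939]
Step 16: x=[4.3807] v=[-4.2395]
Step 17: x=[4.1626] v=[-4.3629]
Step 18: x=[3.9394] v=[-4.4635]
Step 19: x=[3.7124] v=[-4.5408]
Step 20: x=[3.4827] v=[-4.5944]
Step 21: x=[3.2515] v=[-4.6240]
Step 22: x=[3.0200] v=[-4.6294]
Step 23: x=[2.7895] v=[-4.6106]
Step 24: x=[2.5611] v=[-4.5677]
Step 25: x=[2.3361] v=[-4.5009]
Step 26: x=[2.1156] v=[-4.4106]
Step 27: x=[1.9007] v=[-4.2972]
Step 28: x=[1.6926] v=[-4.1614]
Step 29: x=[1.4924] v=[-4.0038]
Step 30: x=[1.3011] v=[-3.8253]
Step 31: x=[1.1198] v=[-3.6268]
Step 32: x=[0.9493] v=[-3.4093]
Step 33: x=[0.7906] v=[-3.1740]
Step 34: x=[0.6445] v=[-2.9221]
Step 35: x=[0.5118] v=[-2.6549]
Step 36: x=[0.3931] v=[-2.3739]
Step 37: x=[0.2891] v=[-2.0805]
Step 38: x=[0.2003] v=[-1.7762]
Step 39: x=[0.1272] v=[-1.4626]
Step 40: x=[0.0701] v=[-1.1414]
Step 41: x=[0.0294] v=[-0.8142]
Step 42: x=[0.0053] v=[-0.4827]
Step 43: x=[-0.0021] v=[-0.1487]
Step 44: x=[0.0072] v=[0.1861]
First v>=0 after going negative at step 44, time=2.2000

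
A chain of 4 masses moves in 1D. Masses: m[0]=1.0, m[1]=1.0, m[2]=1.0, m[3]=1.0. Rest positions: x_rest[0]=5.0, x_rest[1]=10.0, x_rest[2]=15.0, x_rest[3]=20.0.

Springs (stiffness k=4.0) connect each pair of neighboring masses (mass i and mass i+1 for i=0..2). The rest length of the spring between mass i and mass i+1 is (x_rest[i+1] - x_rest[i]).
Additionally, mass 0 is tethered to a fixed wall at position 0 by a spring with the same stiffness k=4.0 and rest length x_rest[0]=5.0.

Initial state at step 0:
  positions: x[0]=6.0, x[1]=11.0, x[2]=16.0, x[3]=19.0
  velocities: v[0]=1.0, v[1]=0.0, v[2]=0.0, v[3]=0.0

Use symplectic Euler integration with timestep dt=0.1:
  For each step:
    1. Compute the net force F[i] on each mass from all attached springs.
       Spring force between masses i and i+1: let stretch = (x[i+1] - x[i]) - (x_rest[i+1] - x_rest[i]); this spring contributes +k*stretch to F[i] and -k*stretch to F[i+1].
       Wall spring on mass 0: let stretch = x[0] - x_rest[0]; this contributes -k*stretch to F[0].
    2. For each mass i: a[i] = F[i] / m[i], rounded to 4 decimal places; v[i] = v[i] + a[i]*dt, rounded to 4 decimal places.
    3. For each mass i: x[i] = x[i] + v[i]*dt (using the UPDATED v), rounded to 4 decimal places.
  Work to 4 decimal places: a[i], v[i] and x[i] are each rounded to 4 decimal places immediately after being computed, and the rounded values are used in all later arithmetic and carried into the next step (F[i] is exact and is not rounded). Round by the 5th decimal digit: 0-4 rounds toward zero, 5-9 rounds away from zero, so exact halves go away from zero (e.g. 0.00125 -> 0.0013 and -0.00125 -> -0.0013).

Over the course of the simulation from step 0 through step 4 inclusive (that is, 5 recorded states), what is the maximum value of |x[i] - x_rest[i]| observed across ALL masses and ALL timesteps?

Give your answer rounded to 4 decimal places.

Answer: 1.0752

Derivation:
Step 0: x=[6.0000 11.0000 16.0000 19.0000] v=[1.0000 0.0000 0.0000 0.0000]
Step 1: x=[6.0600 11.0000 15.9200 19.0800] v=[0.6000 0.0000 -0.8000 0.8000]
Step 2: x=[6.0752 10.9992 15.7696 19.2336] v=[0.1520 -0.0080 -1.5040 1.5360]
Step 3: x=[6.0444 10.9923 15.5669 19.4486] v=[-0.3085 -0.0694 -2.0266 2.1504]
Step 4: x=[5.9697 10.9704 15.3365 19.7084] v=[-0.7471 -0.2187 -2.3038 2.5977]
Max displacement = 1.0752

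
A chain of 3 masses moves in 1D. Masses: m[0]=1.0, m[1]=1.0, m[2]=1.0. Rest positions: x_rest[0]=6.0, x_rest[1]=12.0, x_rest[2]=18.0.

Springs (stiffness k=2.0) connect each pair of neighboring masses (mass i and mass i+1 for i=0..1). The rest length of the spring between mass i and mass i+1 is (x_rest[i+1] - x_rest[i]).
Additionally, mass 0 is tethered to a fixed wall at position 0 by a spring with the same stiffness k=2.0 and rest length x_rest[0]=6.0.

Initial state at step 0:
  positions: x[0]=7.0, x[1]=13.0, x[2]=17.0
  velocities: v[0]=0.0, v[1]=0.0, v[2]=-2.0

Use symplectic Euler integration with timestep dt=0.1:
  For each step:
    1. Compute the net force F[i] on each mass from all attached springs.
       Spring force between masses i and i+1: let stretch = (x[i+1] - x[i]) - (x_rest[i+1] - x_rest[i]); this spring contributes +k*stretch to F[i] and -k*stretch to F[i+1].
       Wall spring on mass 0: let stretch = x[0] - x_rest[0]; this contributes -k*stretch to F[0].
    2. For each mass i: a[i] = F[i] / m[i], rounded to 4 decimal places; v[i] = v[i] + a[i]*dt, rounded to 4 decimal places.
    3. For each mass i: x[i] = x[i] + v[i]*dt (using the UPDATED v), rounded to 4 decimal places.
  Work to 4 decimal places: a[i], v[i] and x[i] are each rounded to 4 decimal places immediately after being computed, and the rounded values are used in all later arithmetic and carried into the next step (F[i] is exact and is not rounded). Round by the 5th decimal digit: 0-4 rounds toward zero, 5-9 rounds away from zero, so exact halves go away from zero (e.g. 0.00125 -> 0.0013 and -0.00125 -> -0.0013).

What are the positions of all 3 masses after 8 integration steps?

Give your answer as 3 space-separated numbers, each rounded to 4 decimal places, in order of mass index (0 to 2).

Step 0: x=[7.0000 13.0000 17.0000] v=[0.0000 0.0000 -2.0000]
Step 1: x=[6.9800 12.9600 16.8400] v=[-0.2000 -0.4000 -1.6000]
Step 2: x=[6.9400 12.8780 16.7224] v=[-0.4000 -0.8200 -1.1760]
Step 3: x=[6.8800 12.7541 16.6479] v=[-0.6004 -1.2387 -0.7449]
Step 4: x=[6.7998 12.5906 16.6155] v=[-0.8016 -1.6348 -0.3237]
Step 5: x=[6.6995 12.3918 16.6226] v=[-1.0034 -1.9880 0.0713]
Step 6: x=[6.5790 12.1638 16.6651] v=[-1.2048 -2.2803 0.4251]
Step 7: x=[6.4386 11.9141 16.7376] v=[-1.4036 -2.4970 0.7248]
Step 8: x=[6.2790 11.6514 16.8336] v=[-1.5962 -2.6274 0.9601]

Answer: 6.2790 11.6514 16.8336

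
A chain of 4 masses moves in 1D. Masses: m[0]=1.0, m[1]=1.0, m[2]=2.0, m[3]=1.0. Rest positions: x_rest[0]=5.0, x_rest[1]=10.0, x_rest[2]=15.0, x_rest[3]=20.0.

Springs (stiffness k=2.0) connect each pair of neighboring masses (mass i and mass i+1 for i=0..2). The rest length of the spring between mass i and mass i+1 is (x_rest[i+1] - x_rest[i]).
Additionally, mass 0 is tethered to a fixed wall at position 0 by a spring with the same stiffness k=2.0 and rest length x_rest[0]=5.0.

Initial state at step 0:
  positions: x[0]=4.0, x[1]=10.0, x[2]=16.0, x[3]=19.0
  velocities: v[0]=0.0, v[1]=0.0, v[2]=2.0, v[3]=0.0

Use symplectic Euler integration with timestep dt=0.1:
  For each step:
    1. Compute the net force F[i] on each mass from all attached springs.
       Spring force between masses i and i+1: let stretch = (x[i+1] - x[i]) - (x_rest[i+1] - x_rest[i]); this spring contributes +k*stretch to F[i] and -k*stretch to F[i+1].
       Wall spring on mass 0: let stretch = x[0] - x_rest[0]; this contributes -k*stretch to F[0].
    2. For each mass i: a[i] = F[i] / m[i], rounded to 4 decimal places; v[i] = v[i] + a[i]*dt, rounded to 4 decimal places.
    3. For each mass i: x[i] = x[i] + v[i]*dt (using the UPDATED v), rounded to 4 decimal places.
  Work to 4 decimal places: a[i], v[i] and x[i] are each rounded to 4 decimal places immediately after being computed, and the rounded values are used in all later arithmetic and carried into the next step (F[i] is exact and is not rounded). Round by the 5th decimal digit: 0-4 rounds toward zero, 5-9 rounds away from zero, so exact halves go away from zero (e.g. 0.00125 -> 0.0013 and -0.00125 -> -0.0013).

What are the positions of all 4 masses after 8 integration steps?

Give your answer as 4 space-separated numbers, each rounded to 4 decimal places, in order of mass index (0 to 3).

Step 0: x=[4.0000 10.0000 16.0000 19.0000] v=[0.0000 0.0000 2.0000 0.0000]
Step 1: x=[4.0400 10.0000 16.1700 19.0400] v=[0.4000 0.0000 1.7000 0.4000]
Step 2: x=[4.1184 10.0042 16.3070 19.1226] v=[0.7840 0.0420 1.3700 0.8260]
Step 3: x=[4.2322 10.0167 16.4091 19.2489] v=[1.1375 0.1254 1.0213 1.2629]
Step 4: x=[4.3770 10.0414 16.4757 19.4184] v=[1.4480 0.2470 0.6660 1.6949]
Step 5: x=[4.5476 10.0815 16.5074 19.6290] v=[1.7055 0.4010 0.3168 2.1064]
Step 6: x=[4.7379 10.1394 16.5060 19.8772] v=[1.9028 0.5794 -0.0136 2.4821]
Step 7: x=[4.9415 10.2166 16.4747 20.1580] v=[2.0355 0.7724 -0.3131 2.8079]
Step 8: x=[5.1517 10.3135 16.4176 20.4651] v=[2.1022 0.9690 -0.5706 3.0712]

Answer: 5.1517 10.3135 16.4176 20.4651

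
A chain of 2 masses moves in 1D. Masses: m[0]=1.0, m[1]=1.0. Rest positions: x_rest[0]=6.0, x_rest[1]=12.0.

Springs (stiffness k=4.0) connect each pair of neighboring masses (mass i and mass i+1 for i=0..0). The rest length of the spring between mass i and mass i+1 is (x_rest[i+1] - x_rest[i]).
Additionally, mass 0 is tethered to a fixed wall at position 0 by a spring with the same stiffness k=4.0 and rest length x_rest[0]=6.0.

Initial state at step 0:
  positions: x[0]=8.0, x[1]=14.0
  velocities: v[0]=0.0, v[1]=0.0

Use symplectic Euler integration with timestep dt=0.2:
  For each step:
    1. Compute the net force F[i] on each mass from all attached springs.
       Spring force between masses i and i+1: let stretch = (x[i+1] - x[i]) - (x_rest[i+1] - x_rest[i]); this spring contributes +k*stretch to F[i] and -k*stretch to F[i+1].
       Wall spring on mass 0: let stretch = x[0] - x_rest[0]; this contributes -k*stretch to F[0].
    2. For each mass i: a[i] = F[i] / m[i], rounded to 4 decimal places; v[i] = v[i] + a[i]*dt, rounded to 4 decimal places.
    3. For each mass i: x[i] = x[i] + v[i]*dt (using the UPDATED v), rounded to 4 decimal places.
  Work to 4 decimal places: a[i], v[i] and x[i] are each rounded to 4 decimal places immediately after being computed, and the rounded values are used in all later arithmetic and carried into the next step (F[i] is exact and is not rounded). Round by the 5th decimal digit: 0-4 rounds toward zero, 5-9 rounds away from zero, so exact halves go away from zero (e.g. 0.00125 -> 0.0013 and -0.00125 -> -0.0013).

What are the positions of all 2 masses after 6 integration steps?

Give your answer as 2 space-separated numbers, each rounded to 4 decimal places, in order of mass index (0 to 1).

Answer: 5.6988 12.0552

Derivation:
Step 0: x=[8.0000 14.0000] v=[0.0000 0.0000]
Step 1: x=[7.6800 14.0000] v=[-1.6000 0.0000]
Step 2: x=[7.1424 13.9488] v=[-2.6880 -0.2560]
Step 3: x=[6.5510 13.7686] v=[-2.9568 -0.9011]
Step 4: x=[6.0663 13.3936] v=[-2.4235 -1.8752]
Step 5: x=[5.7834 12.8062] v=[-1.4147 -2.9370]
Step 6: x=[5.6988 12.0552] v=[-0.4232 -3.7552]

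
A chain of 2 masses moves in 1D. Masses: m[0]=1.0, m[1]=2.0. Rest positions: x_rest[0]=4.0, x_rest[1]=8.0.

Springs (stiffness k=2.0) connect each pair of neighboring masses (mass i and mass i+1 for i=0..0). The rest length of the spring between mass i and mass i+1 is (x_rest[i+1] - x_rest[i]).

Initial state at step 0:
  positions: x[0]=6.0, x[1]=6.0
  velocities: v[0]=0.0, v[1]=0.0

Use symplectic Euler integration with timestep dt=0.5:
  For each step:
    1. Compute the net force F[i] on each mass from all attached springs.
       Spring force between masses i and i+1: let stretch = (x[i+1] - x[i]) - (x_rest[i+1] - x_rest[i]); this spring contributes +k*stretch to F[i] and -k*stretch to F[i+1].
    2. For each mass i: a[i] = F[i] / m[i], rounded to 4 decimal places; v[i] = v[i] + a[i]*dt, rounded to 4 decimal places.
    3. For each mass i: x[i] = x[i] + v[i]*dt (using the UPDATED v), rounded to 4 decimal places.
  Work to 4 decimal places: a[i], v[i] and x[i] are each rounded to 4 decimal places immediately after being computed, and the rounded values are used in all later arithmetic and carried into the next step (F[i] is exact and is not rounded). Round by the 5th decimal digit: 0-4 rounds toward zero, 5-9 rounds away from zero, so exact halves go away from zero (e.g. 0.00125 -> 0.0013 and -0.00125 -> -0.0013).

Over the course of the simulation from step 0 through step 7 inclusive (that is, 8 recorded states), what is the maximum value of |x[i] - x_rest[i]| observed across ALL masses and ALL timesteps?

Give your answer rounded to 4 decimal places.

Step 0: x=[6.0000 6.0000] v=[0.0000 0.0000]
Step 1: x=[4.0000 7.0000] v=[-4.0000 2.0000]
Step 2: x=[1.5000 8.2500] v=[-5.0000 2.5000]
Step 3: x=[0.3750 8.8125] v=[-2.2500 1.1250]
Step 4: x=[1.4688 8.2656] v=[2.1875 -1.0938]
Step 5: x=[3.9610 7.0195] v=[4.9843 -2.4922]
Step 6: x=[5.9824 6.0088] v=[4.0428 -2.0215]
Step 7: x=[6.0170 5.9915] v=[0.0692 -0.0347]
Max displacement = 3.6250

Answer: 3.6250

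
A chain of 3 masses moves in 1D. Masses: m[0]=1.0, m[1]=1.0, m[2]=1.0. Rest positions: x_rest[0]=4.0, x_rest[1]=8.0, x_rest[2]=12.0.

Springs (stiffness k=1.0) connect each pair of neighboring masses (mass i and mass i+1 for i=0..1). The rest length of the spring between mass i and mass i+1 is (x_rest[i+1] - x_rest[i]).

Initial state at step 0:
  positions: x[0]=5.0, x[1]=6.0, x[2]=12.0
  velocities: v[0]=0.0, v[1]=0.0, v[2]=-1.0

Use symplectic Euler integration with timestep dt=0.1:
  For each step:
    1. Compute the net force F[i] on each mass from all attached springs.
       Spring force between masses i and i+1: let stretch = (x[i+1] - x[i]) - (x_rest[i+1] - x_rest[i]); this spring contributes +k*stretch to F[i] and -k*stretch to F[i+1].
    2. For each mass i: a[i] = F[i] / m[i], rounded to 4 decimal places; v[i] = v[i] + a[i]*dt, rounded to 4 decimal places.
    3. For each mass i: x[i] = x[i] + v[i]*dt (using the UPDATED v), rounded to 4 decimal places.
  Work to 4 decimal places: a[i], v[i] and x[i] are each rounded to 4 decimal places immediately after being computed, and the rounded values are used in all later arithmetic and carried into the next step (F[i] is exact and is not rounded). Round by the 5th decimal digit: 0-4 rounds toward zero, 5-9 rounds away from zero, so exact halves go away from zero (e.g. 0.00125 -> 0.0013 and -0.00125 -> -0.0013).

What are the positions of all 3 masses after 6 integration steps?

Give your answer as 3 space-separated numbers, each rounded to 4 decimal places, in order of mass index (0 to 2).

Answer: 4.4236 6.9154 11.0612

Derivation:
Step 0: x=[5.0000 6.0000 12.0000] v=[0.0000 0.0000 -1.0000]
Step 1: x=[4.9700 6.0500 11.8800] v=[-0.3000 0.5000 -1.2000]
Step 2: x=[4.9108 6.1475 11.7417] v=[-0.5920 0.9750 -1.3830]
Step 3: x=[4.8240 6.2886 11.5875] v=[-0.8683 1.4108 -1.5424]
Step 4: x=[4.7118 6.4680 11.4203] v=[-1.1218 1.7942 -1.6723]
Step 5: x=[4.5772 6.6794 11.2436] v=[-1.3462 2.1138 -1.7675]
Step 6: x=[4.4236 6.9154 11.0612] v=[-1.5360 2.3600 -1.8239]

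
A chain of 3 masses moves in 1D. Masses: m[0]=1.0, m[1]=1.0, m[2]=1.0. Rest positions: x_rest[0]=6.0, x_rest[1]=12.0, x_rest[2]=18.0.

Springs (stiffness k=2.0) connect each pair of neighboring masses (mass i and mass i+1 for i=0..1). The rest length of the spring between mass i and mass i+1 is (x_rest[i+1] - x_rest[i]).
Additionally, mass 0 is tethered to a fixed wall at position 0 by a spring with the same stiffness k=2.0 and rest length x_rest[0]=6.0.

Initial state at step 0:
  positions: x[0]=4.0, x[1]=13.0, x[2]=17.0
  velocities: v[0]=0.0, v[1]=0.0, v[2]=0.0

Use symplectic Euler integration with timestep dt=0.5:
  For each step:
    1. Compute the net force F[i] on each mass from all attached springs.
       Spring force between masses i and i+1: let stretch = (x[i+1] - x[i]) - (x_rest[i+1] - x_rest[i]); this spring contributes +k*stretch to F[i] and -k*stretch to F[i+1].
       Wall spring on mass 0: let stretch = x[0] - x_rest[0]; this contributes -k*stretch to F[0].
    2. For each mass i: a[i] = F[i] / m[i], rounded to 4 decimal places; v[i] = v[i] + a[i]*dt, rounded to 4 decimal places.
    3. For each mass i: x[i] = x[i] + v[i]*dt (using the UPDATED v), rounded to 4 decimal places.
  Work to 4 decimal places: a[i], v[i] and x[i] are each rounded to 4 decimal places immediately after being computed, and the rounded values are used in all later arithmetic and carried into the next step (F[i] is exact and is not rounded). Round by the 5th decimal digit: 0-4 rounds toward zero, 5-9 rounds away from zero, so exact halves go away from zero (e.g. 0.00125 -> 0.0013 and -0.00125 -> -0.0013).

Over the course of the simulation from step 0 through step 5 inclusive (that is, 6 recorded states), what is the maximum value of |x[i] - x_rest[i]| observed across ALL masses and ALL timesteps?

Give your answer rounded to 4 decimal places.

Answer: 2.2500

Derivation:
Step 0: x=[4.0000 13.0000 17.0000] v=[0.0000 0.0000 0.0000]
Step 1: x=[6.5000 10.5000 18.0000] v=[5.0000 -5.0000 2.0000]
Step 2: x=[7.7500 9.7500 18.2500] v=[2.5000 -1.5000 0.5000]
Step 3: x=[6.1250 12.2500 17.2500] v=[-3.2500 5.0000 -2.0000]
Step 4: x=[4.5000 14.1875 16.7500] v=[-3.2500 3.8750 -1.0000]
Step 5: x=[5.4688 12.5625 17.9688] v=[1.9375 -3.2500 2.4375]
Max displacement = 2.2500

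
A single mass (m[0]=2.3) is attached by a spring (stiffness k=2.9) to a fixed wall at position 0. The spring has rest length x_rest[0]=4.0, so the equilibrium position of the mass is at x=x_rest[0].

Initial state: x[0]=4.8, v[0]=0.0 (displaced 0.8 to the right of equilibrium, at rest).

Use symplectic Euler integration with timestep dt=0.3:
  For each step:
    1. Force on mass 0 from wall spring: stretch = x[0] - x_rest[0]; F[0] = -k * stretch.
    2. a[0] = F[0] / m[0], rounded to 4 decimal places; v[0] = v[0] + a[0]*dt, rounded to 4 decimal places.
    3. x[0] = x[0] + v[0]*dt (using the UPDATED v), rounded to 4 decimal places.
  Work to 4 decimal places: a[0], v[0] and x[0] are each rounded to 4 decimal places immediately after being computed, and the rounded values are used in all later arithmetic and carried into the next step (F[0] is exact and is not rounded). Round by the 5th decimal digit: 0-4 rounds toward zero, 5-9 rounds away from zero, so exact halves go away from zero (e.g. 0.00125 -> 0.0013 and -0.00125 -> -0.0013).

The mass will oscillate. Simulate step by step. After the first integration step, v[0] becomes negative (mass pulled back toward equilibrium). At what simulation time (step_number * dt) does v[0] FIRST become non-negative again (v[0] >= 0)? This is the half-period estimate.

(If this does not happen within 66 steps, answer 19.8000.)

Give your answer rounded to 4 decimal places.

Answer: 3.0000

Derivation:
Step 0: x=[4.8000] v=[0.0000]
Step 1: x=[4.7092] v=[-0.3026]
Step 2: x=[4.5379] v=[-0.5709]
Step 3: x=[4.3056] v=[-0.7744]
Step 4: x=[4.0386] v=[-0.8900]
Step 5: x=[3.7672] v=[-0.9046]
Step 6: x=[3.5222] v=[-0.8166]
Step 7: x=[3.3314] v=[-0.6359]
Step 8: x=[3.2165] v=[-0.3830]
Step 9: x=[3.1905] v=[-0.0866]
Step 10: x=[3.2564] v=[0.2196]
First v>=0 after going negative at step 10, time=3.0000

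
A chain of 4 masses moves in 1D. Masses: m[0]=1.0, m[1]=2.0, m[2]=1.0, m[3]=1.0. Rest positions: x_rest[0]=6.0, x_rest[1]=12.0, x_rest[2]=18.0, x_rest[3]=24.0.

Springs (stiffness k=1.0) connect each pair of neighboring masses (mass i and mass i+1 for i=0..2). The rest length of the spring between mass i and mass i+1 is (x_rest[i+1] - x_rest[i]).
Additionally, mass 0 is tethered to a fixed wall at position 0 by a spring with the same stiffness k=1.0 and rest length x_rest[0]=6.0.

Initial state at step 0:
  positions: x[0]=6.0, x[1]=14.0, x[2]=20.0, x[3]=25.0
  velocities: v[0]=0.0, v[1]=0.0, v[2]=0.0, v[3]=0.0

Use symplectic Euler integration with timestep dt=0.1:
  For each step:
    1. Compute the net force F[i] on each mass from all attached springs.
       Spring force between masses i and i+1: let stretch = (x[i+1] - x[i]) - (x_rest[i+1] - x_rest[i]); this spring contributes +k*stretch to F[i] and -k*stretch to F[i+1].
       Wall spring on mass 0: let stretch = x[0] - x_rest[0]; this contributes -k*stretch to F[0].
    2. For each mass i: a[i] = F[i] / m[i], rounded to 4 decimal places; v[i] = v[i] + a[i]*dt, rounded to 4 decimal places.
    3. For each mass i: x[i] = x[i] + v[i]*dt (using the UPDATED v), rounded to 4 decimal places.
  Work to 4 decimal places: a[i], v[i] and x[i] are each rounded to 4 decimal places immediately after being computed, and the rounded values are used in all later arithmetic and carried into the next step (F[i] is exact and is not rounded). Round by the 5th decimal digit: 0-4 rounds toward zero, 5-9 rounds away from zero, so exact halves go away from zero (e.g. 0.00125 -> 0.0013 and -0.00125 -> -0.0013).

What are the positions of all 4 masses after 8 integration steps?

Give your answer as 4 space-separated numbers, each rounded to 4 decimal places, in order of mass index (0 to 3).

Answer: 6.6201 13.6702 19.6800 25.3198

Derivation:
Step 0: x=[6.0000 14.0000 20.0000 25.0000] v=[0.0000 0.0000 0.0000 0.0000]
Step 1: x=[6.0200 13.9900 19.9900 25.0100] v=[0.2000 -0.1000 -0.1000 0.1000]
Step 2: x=[6.0595 13.9702 19.9702 25.0298] v=[0.3950 -0.1985 -0.1980 0.1980]
Step 3: x=[6.1175 13.9408 19.9410 25.0590] v=[0.5801 -0.2940 -0.2920 0.2920]
Step 4: x=[6.1926 13.9023 19.9030 25.0970] v=[0.7507 -0.3852 -0.3802 0.3802]
Step 5: x=[6.2828 13.8552 19.8569 25.1431] v=[0.9024 -0.4707 -0.4609 0.4608]
Step 6: x=[6.3859 13.8003 19.8037 25.1963] v=[1.0314 -0.5492 -0.5325 0.5322]
Step 7: x=[6.4993 13.7383 19.7443 25.2556] v=[1.1343 -0.6198 -0.5936 0.5929]
Step 8: x=[6.6201 13.6702 19.6800 25.3198] v=[1.2083 -0.6815 -0.6431 0.6418]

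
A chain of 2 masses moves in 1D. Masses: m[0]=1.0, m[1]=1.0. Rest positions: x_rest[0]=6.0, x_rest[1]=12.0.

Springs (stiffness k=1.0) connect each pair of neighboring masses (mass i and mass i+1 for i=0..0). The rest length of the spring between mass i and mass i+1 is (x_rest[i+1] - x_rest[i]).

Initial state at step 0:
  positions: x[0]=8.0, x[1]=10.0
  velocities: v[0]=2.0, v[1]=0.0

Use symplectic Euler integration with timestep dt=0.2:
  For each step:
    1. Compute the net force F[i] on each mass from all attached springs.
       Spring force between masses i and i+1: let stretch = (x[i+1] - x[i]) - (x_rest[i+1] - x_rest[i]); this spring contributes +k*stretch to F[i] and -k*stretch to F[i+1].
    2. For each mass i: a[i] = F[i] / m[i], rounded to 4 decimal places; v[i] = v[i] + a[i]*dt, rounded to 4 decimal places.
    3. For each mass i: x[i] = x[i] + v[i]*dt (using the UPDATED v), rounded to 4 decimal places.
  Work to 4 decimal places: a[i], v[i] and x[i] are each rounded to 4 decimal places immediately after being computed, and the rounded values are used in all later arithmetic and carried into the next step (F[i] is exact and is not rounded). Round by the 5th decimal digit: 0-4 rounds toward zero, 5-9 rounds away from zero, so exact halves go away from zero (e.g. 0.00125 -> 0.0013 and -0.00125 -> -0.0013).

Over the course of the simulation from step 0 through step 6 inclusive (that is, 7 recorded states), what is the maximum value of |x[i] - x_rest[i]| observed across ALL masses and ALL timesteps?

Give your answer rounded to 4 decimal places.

Step 0: x=[8.0000 10.0000] v=[2.0000 0.0000]
Step 1: x=[8.2400 10.1600] v=[1.2000 0.8000]
Step 2: x=[8.3168 10.4832] v=[0.3840 1.6160]
Step 3: x=[8.2403 10.9597] v=[-0.3827 2.3827]
Step 4: x=[8.0325 11.5675] v=[-1.0388 3.0388]
Step 5: x=[7.7261 12.2739] v=[-1.5318 3.5318]
Step 6: x=[7.3617 13.0383] v=[-1.8222 3.8222]
Max displacement = 2.3168

Answer: 2.3168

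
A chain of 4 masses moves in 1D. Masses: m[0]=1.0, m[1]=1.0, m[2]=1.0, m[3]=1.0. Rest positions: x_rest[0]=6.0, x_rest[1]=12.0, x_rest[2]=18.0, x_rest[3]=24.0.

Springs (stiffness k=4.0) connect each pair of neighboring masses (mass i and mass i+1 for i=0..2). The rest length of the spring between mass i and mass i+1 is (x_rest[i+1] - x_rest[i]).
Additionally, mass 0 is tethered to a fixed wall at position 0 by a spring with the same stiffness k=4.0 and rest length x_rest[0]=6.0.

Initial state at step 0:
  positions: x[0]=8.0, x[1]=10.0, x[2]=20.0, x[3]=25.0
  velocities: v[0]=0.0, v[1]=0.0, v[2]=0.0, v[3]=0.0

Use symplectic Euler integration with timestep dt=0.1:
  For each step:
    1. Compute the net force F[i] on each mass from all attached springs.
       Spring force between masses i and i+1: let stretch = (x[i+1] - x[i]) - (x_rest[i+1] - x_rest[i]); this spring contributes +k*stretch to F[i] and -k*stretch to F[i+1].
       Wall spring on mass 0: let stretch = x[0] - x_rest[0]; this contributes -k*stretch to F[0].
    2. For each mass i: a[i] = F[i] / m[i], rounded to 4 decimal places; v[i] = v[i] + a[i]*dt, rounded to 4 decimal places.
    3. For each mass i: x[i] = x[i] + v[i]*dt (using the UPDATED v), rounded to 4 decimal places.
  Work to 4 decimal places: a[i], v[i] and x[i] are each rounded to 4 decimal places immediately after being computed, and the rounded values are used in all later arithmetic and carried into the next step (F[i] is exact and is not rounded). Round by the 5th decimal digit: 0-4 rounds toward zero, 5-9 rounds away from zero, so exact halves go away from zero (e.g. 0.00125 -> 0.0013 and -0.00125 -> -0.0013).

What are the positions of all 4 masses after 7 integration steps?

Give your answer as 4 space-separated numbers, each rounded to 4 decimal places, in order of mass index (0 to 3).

Step 0: x=[8.0000 10.0000 20.0000 25.0000] v=[0.0000 0.0000 0.0000 0.0000]
Step 1: x=[7.7600 10.3200 19.8000 25.0400] v=[-2.4000 3.2000 -2.0000 0.4000]
Step 2: x=[7.3120 10.9168 19.4304 25.1104] v=[-4.4800 5.9680 -3.6960 0.7040]
Step 3: x=[6.7157 11.7100 18.9475 25.1936] v=[-5.9629 7.9315 -4.8294 0.8320]
Step 4: x=[6.0506 12.5929 18.4249 25.2670] v=[-6.6515 8.8288 -5.2260 0.7336]
Step 5: x=[5.4051 13.4474 17.9427 25.3067] v=[-6.4548 8.5447 -4.8220 0.3968]
Step 6: x=[4.8651 14.1600 17.5753 25.2918] v=[-5.3999 7.1259 -3.6745 -0.1488]
Step 7: x=[4.5023 14.6374 17.3799 25.2083] v=[-3.6280 4.7741 -1.9540 -0.8354]

Answer: 4.5023 14.6374 17.3799 25.2083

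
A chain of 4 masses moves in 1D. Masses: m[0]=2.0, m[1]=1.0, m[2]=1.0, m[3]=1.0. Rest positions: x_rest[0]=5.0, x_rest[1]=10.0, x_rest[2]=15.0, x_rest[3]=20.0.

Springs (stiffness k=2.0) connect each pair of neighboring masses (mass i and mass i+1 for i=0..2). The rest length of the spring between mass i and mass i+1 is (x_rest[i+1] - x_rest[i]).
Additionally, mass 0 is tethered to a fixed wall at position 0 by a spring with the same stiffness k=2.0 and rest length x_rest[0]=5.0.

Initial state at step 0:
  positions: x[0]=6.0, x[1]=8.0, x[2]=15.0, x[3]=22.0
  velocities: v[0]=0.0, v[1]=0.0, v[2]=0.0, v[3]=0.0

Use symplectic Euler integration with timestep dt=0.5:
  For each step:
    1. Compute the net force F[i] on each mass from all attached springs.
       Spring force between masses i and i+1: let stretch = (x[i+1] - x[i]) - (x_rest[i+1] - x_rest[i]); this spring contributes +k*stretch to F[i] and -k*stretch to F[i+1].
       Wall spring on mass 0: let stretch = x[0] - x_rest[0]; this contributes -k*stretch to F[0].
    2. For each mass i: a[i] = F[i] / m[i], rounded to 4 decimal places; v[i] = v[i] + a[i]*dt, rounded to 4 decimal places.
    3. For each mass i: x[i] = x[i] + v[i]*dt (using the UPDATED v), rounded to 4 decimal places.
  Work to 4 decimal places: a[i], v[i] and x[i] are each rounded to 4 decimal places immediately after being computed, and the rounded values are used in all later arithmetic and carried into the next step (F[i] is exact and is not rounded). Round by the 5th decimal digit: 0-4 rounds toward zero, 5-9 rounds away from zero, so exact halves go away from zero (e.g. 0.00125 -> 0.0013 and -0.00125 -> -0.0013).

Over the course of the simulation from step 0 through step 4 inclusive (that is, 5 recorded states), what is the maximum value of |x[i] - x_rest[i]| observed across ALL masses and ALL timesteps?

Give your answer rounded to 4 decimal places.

Step 0: x=[6.0000 8.0000 15.0000 22.0000] v=[0.0000 0.0000 0.0000 0.0000]
Step 1: x=[5.0000 10.5000 15.0000 21.0000] v=[-2.0000 5.0000 0.0000 -2.0000]
Step 2: x=[4.1250 12.5000 15.7500 19.5000] v=[-1.7500 4.0000 1.5000 -3.0000]
Step 3: x=[4.3125 11.9375 16.7500 18.6250] v=[0.3750 -1.1250 2.0000 -1.7500]
Step 4: x=[5.3282 9.9688 16.2813 19.3125] v=[2.0313 -3.9375 -0.9375 1.3750]
Max displacement = 2.5000

Answer: 2.5000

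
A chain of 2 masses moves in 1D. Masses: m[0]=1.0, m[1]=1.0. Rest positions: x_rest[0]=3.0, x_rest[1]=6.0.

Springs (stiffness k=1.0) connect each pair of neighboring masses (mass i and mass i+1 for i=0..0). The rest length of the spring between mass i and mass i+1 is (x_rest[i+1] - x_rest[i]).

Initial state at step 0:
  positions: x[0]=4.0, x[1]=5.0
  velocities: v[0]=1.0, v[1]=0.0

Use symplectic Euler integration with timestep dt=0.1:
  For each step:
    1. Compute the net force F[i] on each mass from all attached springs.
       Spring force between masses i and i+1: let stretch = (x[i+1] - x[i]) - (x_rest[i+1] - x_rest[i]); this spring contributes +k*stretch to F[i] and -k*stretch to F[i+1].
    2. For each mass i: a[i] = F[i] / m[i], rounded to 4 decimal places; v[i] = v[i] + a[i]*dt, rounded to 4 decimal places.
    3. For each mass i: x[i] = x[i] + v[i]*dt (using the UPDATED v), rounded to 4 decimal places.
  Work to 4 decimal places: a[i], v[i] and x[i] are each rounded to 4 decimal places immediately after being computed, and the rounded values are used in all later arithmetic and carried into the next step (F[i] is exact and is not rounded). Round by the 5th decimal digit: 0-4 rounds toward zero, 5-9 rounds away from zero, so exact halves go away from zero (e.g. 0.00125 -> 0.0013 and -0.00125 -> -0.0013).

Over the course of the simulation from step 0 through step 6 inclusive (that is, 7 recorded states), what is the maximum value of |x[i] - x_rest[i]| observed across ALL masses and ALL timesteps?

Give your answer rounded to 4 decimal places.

Step 0: x=[4.0000 5.0000] v=[1.0000 0.0000]
Step 1: x=[4.0800 5.0200] v=[0.8000 0.2000]
Step 2: x=[4.1394 5.0606] v=[0.5940 0.4060]
Step 3: x=[4.1780 5.1220] v=[0.3861 0.6139]
Step 4: x=[4.1961 5.2040] v=[0.1805 0.8195]
Step 5: x=[4.1942 5.3059] v=[-0.0187 1.0187]
Step 6: x=[4.1735 5.4267] v=[-0.2075 1.2075]
Max displacement = 1.1961

Answer: 1.1961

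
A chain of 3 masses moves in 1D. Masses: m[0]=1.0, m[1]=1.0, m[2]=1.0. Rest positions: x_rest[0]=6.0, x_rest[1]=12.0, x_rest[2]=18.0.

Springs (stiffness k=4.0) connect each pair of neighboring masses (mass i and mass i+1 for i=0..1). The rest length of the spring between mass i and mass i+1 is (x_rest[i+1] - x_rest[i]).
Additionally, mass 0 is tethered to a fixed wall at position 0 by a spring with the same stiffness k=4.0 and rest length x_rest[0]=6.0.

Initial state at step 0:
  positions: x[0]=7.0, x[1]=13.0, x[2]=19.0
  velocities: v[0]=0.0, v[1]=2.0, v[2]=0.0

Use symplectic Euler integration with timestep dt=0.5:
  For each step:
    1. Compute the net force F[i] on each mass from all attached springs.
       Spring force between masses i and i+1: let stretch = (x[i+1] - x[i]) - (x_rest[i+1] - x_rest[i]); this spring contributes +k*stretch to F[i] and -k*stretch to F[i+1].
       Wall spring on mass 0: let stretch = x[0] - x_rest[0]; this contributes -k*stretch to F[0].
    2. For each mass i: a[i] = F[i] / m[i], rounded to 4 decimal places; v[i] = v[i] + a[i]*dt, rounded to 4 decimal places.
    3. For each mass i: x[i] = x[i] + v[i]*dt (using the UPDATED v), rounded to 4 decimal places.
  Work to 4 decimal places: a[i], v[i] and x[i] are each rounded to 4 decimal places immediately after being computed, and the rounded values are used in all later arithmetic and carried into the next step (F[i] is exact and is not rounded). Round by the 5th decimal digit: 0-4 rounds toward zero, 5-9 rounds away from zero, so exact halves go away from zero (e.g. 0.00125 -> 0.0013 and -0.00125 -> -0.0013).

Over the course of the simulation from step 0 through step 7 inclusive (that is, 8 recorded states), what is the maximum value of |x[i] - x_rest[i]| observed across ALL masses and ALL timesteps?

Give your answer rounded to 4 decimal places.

Step 0: x=[7.0000 13.0000 19.0000] v=[0.0000 2.0000 0.0000]
Step 1: x=[6.0000 14.0000 19.0000] v=[-2.0000 2.0000 0.0000]
Step 2: x=[7.0000 12.0000 20.0000] v=[2.0000 -4.0000 2.0000]
Step 3: x=[6.0000 13.0000 19.0000] v=[-2.0000 2.0000 -2.0000]
Step 4: x=[6.0000 13.0000 18.0000] v=[0.0000 0.0000 -2.0000]
Step 5: x=[7.0000 11.0000 18.0000] v=[2.0000 -4.0000 0.0000]
Step 6: x=[5.0000 12.0000 17.0000] v=[-4.0000 2.0000 -2.0000]
Step 7: x=[5.0000 11.0000 17.0000] v=[0.0000 -2.0000 0.0000]
Max displacement = 2.0000

Answer: 2.0000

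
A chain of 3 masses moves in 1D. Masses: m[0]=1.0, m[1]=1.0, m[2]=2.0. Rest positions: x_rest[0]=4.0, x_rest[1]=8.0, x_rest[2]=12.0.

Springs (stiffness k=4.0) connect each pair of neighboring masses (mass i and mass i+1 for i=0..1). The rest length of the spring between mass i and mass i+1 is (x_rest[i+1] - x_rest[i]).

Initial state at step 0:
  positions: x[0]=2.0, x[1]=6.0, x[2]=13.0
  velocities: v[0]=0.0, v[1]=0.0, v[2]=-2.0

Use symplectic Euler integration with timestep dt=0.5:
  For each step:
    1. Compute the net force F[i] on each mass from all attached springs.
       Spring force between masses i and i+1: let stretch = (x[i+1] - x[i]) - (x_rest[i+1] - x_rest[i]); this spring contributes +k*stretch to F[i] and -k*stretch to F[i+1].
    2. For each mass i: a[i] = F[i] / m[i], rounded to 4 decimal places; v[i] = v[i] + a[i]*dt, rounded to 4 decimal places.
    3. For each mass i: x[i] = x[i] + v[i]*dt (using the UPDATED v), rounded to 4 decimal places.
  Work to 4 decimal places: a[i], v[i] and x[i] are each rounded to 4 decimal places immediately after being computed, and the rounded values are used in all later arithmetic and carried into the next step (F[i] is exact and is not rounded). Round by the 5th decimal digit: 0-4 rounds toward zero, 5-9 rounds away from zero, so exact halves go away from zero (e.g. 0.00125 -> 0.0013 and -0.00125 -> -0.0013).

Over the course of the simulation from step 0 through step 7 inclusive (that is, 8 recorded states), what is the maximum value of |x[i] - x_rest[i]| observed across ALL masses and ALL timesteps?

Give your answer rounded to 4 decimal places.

Step 0: x=[2.0000 6.0000 13.0000] v=[0.0000 0.0000 -2.0000]
Step 1: x=[2.0000 9.0000 10.5000] v=[0.0000 6.0000 -5.0000]
Step 2: x=[5.0000 6.5000 9.2500] v=[6.0000 -5.0000 -2.5000]
Step 3: x=[5.5000 5.2500 8.6250] v=[1.0000 -2.5000 -1.2500]
Step 4: x=[1.7500 7.6250 8.3125] v=[-7.5000 4.7500 -0.6250]
Step 5: x=[-0.1250 4.8125 9.6563] v=[-3.7500 -5.6250 2.6875]
Step 6: x=[-1.0625 1.9063 10.5782] v=[-1.8750 -5.8124 1.8437]
Step 7: x=[-3.0312 4.7032 9.1641] v=[-3.9374 5.5938 -2.8282]
Max displacement = 7.0312

Answer: 7.0312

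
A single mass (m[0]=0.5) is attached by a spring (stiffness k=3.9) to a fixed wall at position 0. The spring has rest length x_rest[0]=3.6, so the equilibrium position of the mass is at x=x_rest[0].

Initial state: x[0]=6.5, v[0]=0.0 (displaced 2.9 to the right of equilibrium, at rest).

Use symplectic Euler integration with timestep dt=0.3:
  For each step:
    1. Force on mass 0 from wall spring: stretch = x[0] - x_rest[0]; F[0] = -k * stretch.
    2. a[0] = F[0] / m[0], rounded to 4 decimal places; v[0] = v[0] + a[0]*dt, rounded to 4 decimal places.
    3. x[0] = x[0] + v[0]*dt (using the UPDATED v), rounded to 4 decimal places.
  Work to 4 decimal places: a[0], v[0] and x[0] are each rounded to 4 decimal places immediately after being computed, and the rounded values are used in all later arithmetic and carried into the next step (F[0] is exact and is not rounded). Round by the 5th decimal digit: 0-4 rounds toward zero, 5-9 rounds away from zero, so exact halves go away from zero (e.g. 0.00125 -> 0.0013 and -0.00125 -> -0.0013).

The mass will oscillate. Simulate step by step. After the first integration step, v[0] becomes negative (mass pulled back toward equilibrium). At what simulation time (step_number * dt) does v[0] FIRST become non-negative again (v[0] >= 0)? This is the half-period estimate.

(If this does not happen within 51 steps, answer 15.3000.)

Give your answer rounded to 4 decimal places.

Answer: 1.2000

Derivation:
Step 0: x=[6.5000] v=[0.0000]
Step 1: x=[4.4642] v=[-6.7860]
Step 2: x=[1.8217] v=[-8.8082]
Step 3: x=[0.4276] v=[-4.6470]
Step 4: x=[1.2605] v=[2.7764]
First v>=0 after going negative at step 4, time=1.2000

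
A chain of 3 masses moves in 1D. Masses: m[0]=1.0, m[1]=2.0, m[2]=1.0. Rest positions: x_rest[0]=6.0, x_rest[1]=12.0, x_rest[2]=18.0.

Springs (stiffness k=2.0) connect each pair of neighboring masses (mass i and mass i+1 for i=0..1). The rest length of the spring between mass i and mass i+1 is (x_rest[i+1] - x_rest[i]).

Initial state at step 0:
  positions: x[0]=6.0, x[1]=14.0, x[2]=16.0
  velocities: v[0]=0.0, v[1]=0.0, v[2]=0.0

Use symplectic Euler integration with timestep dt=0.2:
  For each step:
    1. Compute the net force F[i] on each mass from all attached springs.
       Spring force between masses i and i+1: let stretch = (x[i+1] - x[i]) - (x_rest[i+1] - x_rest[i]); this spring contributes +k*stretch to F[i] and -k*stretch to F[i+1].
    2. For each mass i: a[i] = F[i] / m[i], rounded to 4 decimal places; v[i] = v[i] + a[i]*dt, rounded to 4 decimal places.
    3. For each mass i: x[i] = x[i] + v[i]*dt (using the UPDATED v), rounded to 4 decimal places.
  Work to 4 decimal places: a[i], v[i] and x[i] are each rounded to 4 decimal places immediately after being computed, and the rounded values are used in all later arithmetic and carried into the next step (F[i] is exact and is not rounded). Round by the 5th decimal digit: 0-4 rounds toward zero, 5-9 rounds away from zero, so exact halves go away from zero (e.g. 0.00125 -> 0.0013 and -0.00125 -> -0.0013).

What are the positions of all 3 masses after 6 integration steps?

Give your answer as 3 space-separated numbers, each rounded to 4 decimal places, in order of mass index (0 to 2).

Answer: 7.5524 11.1745 20.0989

Derivation:
Step 0: x=[6.0000 14.0000 16.0000] v=[0.0000 0.0000 0.0000]
Step 1: x=[6.1600 13.7600 16.3200] v=[0.8000 -1.2000 1.6000]
Step 2: x=[6.4480 13.3184 16.9152] v=[1.4400 -2.2080 2.9760]
Step 3: x=[6.8056 12.7459 17.7027] v=[1.7882 -2.8627 3.9373]
Step 4: x=[7.1585 12.1340 18.5736] v=[1.7643 -3.0594 4.3546]
Step 5: x=[7.4294 11.5807 19.4094] v=[1.3545 -2.7666 4.1788]
Step 6: x=[7.5524 11.1745 20.0989] v=[0.6150 -2.0311 3.4473]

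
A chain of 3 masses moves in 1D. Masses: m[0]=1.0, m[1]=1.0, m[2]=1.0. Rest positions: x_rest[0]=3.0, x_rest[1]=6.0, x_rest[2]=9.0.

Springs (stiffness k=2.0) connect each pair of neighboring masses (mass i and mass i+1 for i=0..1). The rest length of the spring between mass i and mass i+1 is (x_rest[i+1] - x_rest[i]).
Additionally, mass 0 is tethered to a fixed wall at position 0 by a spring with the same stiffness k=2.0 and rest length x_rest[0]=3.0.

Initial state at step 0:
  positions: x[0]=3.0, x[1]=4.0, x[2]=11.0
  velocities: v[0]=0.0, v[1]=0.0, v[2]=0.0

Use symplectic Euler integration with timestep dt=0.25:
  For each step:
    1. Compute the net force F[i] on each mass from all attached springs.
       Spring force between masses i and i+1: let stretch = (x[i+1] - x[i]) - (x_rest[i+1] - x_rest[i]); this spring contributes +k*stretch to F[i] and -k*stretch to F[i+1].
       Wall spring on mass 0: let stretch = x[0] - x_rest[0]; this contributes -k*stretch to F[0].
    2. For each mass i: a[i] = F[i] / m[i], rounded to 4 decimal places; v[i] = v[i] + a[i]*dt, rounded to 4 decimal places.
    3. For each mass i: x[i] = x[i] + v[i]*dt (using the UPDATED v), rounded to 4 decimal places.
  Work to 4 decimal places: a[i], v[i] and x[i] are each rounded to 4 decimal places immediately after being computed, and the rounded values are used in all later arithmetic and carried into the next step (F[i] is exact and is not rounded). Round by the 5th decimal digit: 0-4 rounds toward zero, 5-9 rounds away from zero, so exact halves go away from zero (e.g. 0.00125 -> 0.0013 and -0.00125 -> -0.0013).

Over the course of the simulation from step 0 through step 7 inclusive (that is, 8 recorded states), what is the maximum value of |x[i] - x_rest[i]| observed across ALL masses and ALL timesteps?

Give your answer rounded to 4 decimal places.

Step 0: x=[3.0000 4.0000 11.0000] v=[0.0000 0.0000 0.0000]
Step 1: x=[2.7500 4.7500 10.5000] v=[-1.0000 3.0000 -2.0000]
Step 2: x=[2.4063 5.9688 9.6563] v=[-1.3750 4.8750 -3.3750]
Step 3: x=[2.2071 7.2032 8.7266] v=[-0.7969 4.9375 -3.7188]
Step 4: x=[2.3565 8.0035 7.9815] v=[0.5976 3.2012 -2.9805]
Step 5: x=[2.9172 8.0952 7.6141] v=[2.2429 0.3667 -1.4695]
Step 6: x=[3.7605 7.4795 7.6819] v=[3.3733 -2.4629 0.2711]
Step 7: x=[4.5987 6.4242 8.0994] v=[3.3526 -4.2212 1.6699]
Max displacement = 2.0952

Answer: 2.0952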